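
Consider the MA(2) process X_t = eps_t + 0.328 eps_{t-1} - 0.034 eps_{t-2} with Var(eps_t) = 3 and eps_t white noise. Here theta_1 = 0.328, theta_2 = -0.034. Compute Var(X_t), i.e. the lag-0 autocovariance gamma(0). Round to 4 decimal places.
\gamma(0) = 3.3262

For an MA(q) process X_t = eps_t + sum_i theta_i eps_{t-i} with
Var(eps_t) = sigma^2, the variance is
  gamma(0) = sigma^2 * (1 + sum_i theta_i^2).
  sum_i theta_i^2 = (0.328)^2 + (-0.034)^2 = 0.107584 + 0.001156 = 0.10874.
  gamma(0) = 3 * (1 + 0.10874) = 3 * 1.10874 = 3.32622, which rounds to 3.3262.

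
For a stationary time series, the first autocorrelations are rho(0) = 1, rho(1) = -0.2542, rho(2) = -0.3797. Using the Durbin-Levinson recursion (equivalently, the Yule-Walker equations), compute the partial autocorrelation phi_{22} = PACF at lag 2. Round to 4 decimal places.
\phi_{22} = -0.4750

The PACF at lag k is phi_{kk}, the last component of the solution
to the Yule-Walker system G_k phi = r_k where
  (G_k)_{ij} = rho(|i - j|), (r_k)_i = rho(i), i,j = 1..k.
Equivalently, Durbin-Levinson gives phi_{kk} iteratively:
  phi_{11} = rho(1)
  phi_{kk} = [rho(k) - sum_{j=1..k-1} phi_{k-1,j} rho(k-j)]
            / [1 - sum_{j=1..k-1} phi_{k-1,j} rho(j)],
  phi_{k,j} = phi_{k-1,j} - phi_{kk} phi_{k-1,k-j},  j = 1..k-1.
Step k = 1:
  phi_11 = rho(1) = -0.2542.
Step k = 2:
  phi_22 = [rho(2) - phi_11 rho(1)] / [1 - phi_11 rho(1)] = [-0.3797 - (-0.2542)(-0.2542)] / [1 - (-0.2542)(-0.2542)]
         = -0.44431764 / 0.93538236 = -0.475.
Therefore phi_{22} = -0.4750.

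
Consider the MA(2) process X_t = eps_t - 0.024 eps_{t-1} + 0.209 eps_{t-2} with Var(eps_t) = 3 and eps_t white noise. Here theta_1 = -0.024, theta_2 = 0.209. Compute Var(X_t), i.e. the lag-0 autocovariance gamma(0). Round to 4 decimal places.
\gamma(0) = 3.1328

For an MA(q) process X_t = eps_t + sum_i theta_i eps_{t-i} with
Var(eps_t) = sigma^2, the variance is
  gamma(0) = sigma^2 * (1 + sum_i theta_i^2).
  sum_i theta_i^2 = (-0.024)^2 + (0.209)^2 = 0.000576 + 0.043681 = 0.044257.
  gamma(0) = 3 * (1 + 0.044257) = 3 * 1.044257 = 3.132771, which rounds to 3.1328.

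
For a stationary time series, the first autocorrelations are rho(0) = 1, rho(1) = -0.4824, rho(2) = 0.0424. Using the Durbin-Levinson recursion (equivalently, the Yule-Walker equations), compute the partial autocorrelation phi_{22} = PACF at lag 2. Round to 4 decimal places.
\phi_{22} = -0.2480

The PACF at lag k is phi_{kk}, the last component of the solution
to the Yule-Walker system G_k phi = r_k where
  (G_k)_{ij} = rho(|i - j|), (r_k)_i = rho(i), i,j = 1..k.
Equivalently, Durbin-Levinson gives phi_{kk} iteratively:
  phi_{11} = rho(1)
  phi_{kk} = [rho(k) - sum_{j=1..k-1} phi_{k-1,j} rho(k-j)]
            / [1 - sum_{j=1..k-1} phi_{k-1,j} rho(j)],
  phi_{k,j} = phi_{k-1,j} - phi_{kk} phi_{k-1,k-j},  j = 1..k-1.
Step k = 1:
  phi_11 = rho(1) = -0.4824.
Step k = 2:
  phi_22 = [rho(2) - phi_11 rho(1)] / [1 - phi_11 rho(1)] = [0.0424 - (-0.4824)(-0.4824)] / [1 - (-0.4824)(-0.4824)]
         = -0.19030976 / 0.76729024 = -0.248.
Therefore phi_{22} = -0.2480.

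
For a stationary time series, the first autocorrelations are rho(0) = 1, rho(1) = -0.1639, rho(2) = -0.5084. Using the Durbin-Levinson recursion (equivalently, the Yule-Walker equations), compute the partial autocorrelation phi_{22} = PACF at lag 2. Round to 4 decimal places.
\phi_{22} = -0.5500

The PACF at lag k is phi_{kk}, the last component of the solution
to the Yule-Walker system G_k phi = r_k where
  (G_k)_{ij} = rho(|i - j|), (r_k)_i = rho(i), i,j = 1..k.
Equivalently, Durbin-Levinson gives phi_{kk} iteratively:
  phi_{11} = rho(1)
  phi_{kk} = [rho(k) - sum_{j=1..k-1} phi_{k-1,j} rho(k-j)]
            / [1 - sum_{j=1..k-1} phi_{k-1,j} rho(j)],
  phi_{k,j} = phi_{k-1,j} - phi_{kk} phi_{k-1,k-j},  j = 1..k-1.
Step k = 1:
  phi_11 = rho(1) = -0.1639.
Step k = 2:
  phi_22 = [rho(2) - phi_11 rho(1)] / [1 - phi_11 rho(1)] = [-0.5084 - (-0.1639)(-0.1639)] / [1 - (-0.1639)(-0.1639)]
         = -0.53526321 / 0.97313679 = -0.55.
Therefore phi_{22} = -0.5500.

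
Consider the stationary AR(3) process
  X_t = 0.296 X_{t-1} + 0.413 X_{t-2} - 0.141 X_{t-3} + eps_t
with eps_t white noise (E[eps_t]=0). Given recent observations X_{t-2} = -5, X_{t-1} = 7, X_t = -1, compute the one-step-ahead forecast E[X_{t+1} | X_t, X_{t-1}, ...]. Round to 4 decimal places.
E[X_{t+1} \mid \mathcal F_t] = 3.3000

For an AR(p) model X_t = c + sum_i phi_i X_{t-i} + eps_t, the
one-step-ahead conditional mean is
  E[X_{t+1} | X_t, ...] = c + sum_i phi_i X_{t+1-i}.
Substitute known values:
  E[X_{t+1} | ...] = (0.296) * (-1) + (0.413) * (7) + (-0.141) * (-5)
                   = 3.3000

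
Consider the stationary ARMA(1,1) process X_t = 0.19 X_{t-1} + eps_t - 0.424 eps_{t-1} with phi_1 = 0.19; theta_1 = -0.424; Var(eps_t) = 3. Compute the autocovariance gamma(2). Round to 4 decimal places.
\gamma(2) = -0.1272

Multiply the model equation by X_{t-k} and take expectations. With theta_0 = psi_0 = 1 and psi_j the MA(infinity) weights, this gives
  gamma(k) - sum_i phi_i gamma(k-i) = c_k,
  c_k = sigma^2 * sum_{j=k..q} theta_j psi_{j-k}   (c_k = 0 for k > q),
using gamma(-m) = gamma(m).
psi-weights needed (psi_j = theta_j + sum_i phi_i psi_{j-i}):
  psi_1 = theta_1 + phi_1 = -0.424 + (0.19) = -0.234
Right-hand sides:
  c_0 = sigma^2 (1 + theta_1 psi_1) = 3 * (1 + (-0.424)(-0.234)) = 3 * 1.099216 = 3.297648
  c_1 = sigma^2 theta_1 = 3 * (-0.424) = -1.272
  c_2 = 0
Equations for k = 0 and k = 1 (AR order 1):
  gamma(0) = phi_1 gamma(1) + c_0
  gamma(1) = phi_1 gamma(0) + c_1
Substituting the second into the first: gamma(0) (1 - phi_1^2) = c_0 + phi_1 c_1, so
  gamma(0) = (c_0 + phi_1 c_1) / (1 - phi_1^2) = (3.297648 + (0.19)(-1.272)) / (1 - (0.19)^2) = 3.055968 / 0.9639 = 3.17042.
  gamma(1) = phi_1 gamma(0) + c_1 = (0.19)(3.17042) + (-1.272) = -0.66962.
For k = 2 (> q): gamma(2) = phi_1 gamma(1) = (0.19)(-0.66962) = -0.127228.
Therefore gamma(2) = -0.1272 (to 4 decimal places).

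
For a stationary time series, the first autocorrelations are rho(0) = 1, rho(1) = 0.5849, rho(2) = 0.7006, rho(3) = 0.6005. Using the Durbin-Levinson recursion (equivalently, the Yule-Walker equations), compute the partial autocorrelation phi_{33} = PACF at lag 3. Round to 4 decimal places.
\phi_{33} = 0.2060

The PACF at lag k is phi_{kk}, the last component of the solution
to the Yule-Walker system G_k phi = r_k where
  (G_k)_{ij} = rho(|i - j|), (r_k)_i = rho(i), i,j = 1..k.
Equivalently, Durbin-Levinson gives phi_{kk} iteratively:
  phi_{11} = rho(1)
  phi_{kk} = [rho(k) - sum_{j=1..k-1} phi_{k-1,j} rho(k-j)]
            / [1 - sum_{j=1..k-1} phi_{k-1,j} rho(j)],
  phi_{k,j} = phi_{k-1,j} - phi_{kk} phi_{k-1,k-j},  j = 1..k-1.
Step k = 1:
  phi_11 = rho(1) = 0.5849.
Step k = 2:
  phi_22 = [rho(2) - phi_11 rho(1)] / [1 - phi_11 rho(1)] = [0.7006 - (0.5849)(0.5849)] / [1 - (0.5849)(0.5849)]
         = 0.35849199 / 0.65789199 = 0.54491.
  Update: phi_21 = phi_11 - phi_22 phi_11 = 0.5849 - (0.54491)(0.5849) = 0.266182.
Step k = 3:
  phi_33 = [rho(3) - phi_21 rho(2) - phi_22 rho(1)] / [1 - phi_21 rho(1) - phi_22 rho(2)]
    numerator   = 0.6005 - (0.266182)(0.7006) - (0.54491)(0.5849) = 0.09529492
    denominator = 1 - (0.266182)(0.5849) - (0.54491)(0.7006) = 0.46254608
  phi_33 = 0.09529492 / 0.46254608 = 0.206.
Therefore phi_{33} = 0.2060.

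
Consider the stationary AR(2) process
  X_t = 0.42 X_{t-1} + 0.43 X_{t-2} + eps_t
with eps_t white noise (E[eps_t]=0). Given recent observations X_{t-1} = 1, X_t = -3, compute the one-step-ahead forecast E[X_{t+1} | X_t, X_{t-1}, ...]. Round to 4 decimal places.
E[X_{t+1} \mid \mathcal F_t] = -0.8300

For an AR(p) model X_t = c + sum_i phi_i X_{t-i} + eps_t, the
one-step-ahead conditional mean is
  E[X_{t+1} | X_t, ...] = c + sum_i phi_i X_{t+1-i}.
Substitute known values:
  E[X_{t+1} | ...] = (0.42) * (-3) + (0.43) * (1)
                   = -0.8300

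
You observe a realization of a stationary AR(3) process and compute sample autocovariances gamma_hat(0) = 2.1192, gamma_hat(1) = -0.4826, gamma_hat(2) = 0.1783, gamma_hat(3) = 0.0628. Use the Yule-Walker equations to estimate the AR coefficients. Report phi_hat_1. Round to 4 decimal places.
\hat\phi_{1} = -0.2220

The Yule-Walker equations for an AR(p) process read, in matrix form,
  Gamma_p phi = r_p,   with   (Gamma_p)_{ij} = gamma(|i - j|),
                       (r_p)_i = gamma(i),   i,j = 1..p.
Substitute the sample gammas (Toeplitz matrix and right-hand side of size 3):
  Gamma_p = [[2.1192, -0.4826, 0.1783], [-0.4826, 2.1192, -0.4826], [0.1783, -0.4826, 2.1192]]
  r_p     = [-0.4826, 0.1783, 0.0628]
Written out (R1..R3):
  (R1) 2.1192 phi_1 - 0.4826 phi_2 + 0.1783 phi_3 = -0.4826
  (R2) -0.4826 phi_1 + 2.1192 phi_2 - 0.4826 phi_3 = 0.1783
  (R3) 0.1783 phi_1 - 0.4826 phi_2 + 2.1192 phi_3 = 0.0628
Gaussian elimination:
  R2 <- R2 - (-0.4826/2.1192) R1 = R2 - (-0.227727) R1:  2.009299 phi_2 - 0.441996 phi_3 = 0.068399
  R3 <- R3 - (0.1783/2.1192) R1 = R3 - (0.084136) R1:  -0.441996 phi_2 + 2.104199 phi_3 = 0.103404
  R3 <- R3 - (-0.441996/2.009299) R2 = R3 - (-0.219975) R2:  2.00697 phi_3 = 0.11845
Back-substitution:
  phi_hat_3 = 0.11845 / 2.00697 = 0.059019
  phi_hat_2 = (0.068399 - (-0.441996)(0.059019)) / 2.009299 = 0.047024
  phi_hat_1 = (-0.4826 - (-0.4826)(0.047024) - (0.1783)(0.059019)) / 2.1192 = -0.221984
So phi_hat = [-0.2220, 0.0470, 0.0590].
Therefore phi_hat_1 = -0.2220.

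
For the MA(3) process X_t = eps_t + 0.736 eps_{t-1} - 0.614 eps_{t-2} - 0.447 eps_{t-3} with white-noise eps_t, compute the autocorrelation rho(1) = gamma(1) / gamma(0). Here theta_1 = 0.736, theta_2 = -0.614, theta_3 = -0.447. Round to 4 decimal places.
\rho(1) = 0.2637

For an MA(q) process with theta_0 = 1, the autocovariance is
  gamma(k) = sigma^2 * sum_{i=0..q-k} theta_i * theta_{i+k},
and rho(k) = gamma(k) / gamma(0). Sigma^2 cancels.
  numerator   = (1)*(0.736) + (0.736)*(-0.614) + (-0.614)*(-0.447) = 0.558554.
  denominator = (1)^2 + (0.736)^2 + (-0.614)^2 + (-0.447)^2 = 2.118501.
  rho(1) = 0.558554 / 2.118501 = 0.2637.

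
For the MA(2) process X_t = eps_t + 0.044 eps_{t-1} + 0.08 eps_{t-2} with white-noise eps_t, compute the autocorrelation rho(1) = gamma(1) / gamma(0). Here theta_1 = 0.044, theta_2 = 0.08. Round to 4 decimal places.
\rho(1) = 0.0471

For an MA(q) process with theta_0 = 1, the autocovariance is
  gamma(k) = sigma^2 * sum_{i=0..q-k} theta_i * theta_{i+k},
and rho(k) = gamma(k) / gamma(0). Sigma^2 cancels.
  numerator   = (1)*(0.044) + (0.044)*(0.08) = 0.04752.
  denominator = (1)^2 + (0.044)^2 + (0.08)^2 = 1.008336.
  rho(1) = 0.04752 / 1.008336 = 0.0471.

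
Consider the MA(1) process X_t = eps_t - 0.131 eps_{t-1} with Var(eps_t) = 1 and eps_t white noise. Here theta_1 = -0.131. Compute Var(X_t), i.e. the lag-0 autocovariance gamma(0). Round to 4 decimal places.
\gamma(0) = 1.0172

For an MA(q) process X_t = eps_t + sum_i theta_i eps_{t-i} with
Var(eps_t) = sigma^2, the variance is
  gamma(0) = sigma^2 * (1 + sum_i theta_i^2).
  sum_i theta_i^2 = (-0.131)^2 = 0.017161.
  gamma(0) = 1 * (1 + 0.017161) = 1 * 1.017161 = 1.017161, which rounds to 1.0172.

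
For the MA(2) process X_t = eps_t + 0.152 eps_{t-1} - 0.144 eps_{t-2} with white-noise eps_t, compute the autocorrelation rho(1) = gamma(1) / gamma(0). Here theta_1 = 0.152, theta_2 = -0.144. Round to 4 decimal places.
\rho(1) = 0.1246

For an MA(q) process with theta_0 = 1, the autocovariance is
  gamma(k) = sigma^2 * sum_{i=0..q-k} theta_i * theta_{i+k},
and rho(k) = gamma(k) / gamma(0). Sigma^2 cancels.
  numerator   = (1)*(0.152) + (0.152)*(-0.144) = 0.130112.
  denominator = (1)^2 + (0.152)^2 + (-0.144)^2 = 1.04384.
  rho(1) = 0.130112 / 1.04384 = 0.1246.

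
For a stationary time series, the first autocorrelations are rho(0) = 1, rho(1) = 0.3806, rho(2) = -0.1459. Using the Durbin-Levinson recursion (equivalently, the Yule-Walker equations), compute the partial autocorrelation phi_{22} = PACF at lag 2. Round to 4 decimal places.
\phi_{22} = -0.3400

The PACF at lag k is phi_{kk}, the last component of the solution
to the Yule-Walker system G_k phi = r_k where
  (G_k)_{ij} = rho(|i - j|), (r_k)_i = rho(i), i,j = 1..k.
Equivalently, Durbin-Levinson gives phi_{kk} iteratively:
  phi_{11} = rho(1)
  phi_{kk} = [rho(k) - sum_{j=1..k-1} phi_{k-1,j} rho(k-j)]
            / [1 - sum_{j=1..k-1} phi_{k-1,j} rho(j)],
  phi_{k,j} = phi_{k-1,j} - phi_{kk} phi_{k-1,k-j},  j = 1..k-1.
Step k = 1:
  phi_11 = rho(1) = 0.3806.
Step k = 2:
  phi_22 = [rho(2) - phi_11 rho(1)] / [1 - phi_11 rho(1)] = [-0.1459 - (0.3806)(0.3806)] / [1 - (0.3806)(0.3806)]
         = -0.29075636 / 0.85514364 = -0.34.
Therefore phi_{22} = -0.3400.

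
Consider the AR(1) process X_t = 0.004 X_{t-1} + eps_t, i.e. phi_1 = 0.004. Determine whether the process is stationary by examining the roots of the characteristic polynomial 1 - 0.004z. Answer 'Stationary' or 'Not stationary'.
\text{Stationary}

The AR(p) characteristic polynomial is P(z) = 1 - 0.004z.
Stationarity requires all roots to lie outside the unit circle, i.e. |z| > 1 for every root.
This is linear in z: 1 + (-0.004) z = 0  =>  z = -1/(-0.004) = 250,  |z| = 250.
Moduli of all roots: 250.0000.
All moduli strictly greater than 1? Yes.
Verdict: Stationary.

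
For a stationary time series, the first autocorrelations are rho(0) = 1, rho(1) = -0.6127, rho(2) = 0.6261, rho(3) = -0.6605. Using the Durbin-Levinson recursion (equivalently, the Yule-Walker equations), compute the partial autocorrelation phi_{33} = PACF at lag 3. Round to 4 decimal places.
\phi_{33} = -0.3530

The PACF at lag k is phi_{kk}, the last component of the solution
to the Yule-Walker system G_k phi = r_k where
  (G_k)_{ij} = rho(|i - j|), (r_k)_i = rho(i), i,j = 1..k.
Equivalently, Durbin-Levinson gives phi_{kk} iteratively:
  phi_{11} = rho(1)
  phi_{kk} = [rho(k) - sum_{j=1..k-1} phi_{k-1,j} rho(k-j)]
            / [1 - sum_{j=1..k-1} phi_{k-1,j} rho(j)],
  phi_{k,j} = phi_{k-1,j} - phi_{kk} phi_{k-1,k-j},  j = 1..k-1.
Step k = 1:
  phi_11 = rho(1) = -0.6127.
Step k = 2:
  phi_22 = [rho(2) - phi_11 rho(1)] / [1 - phi_11 rho(1)] = [0.6261 - (-0.6127)(-0.6127)] / [1 - (-0.6127)(-0.6127)]
         = 0.25069871 / 0.62459871 = 0.401376.
  Update: phi_21 = phi_11 - phi_22 phi_11 = -0.6127 - (0.401376)(-0.6127) = -0.366777.
Step k = 3:
  phi_33 = [rho(3) - phi_21 rho(2) - phi_22 rho(1)] / [1 - phi_21 rho(1) - phi_22 rho(2)]
    numerator   = -0.6605 - (-0.366777)(0.6261) - (0.401376)(-0.6127) = -0.18493797
    denominator = 1 - (-0.366777)(-0.6127) - (0.401376)(0.6261) = 0.52397435
  phi_33 = -0.18493797 / 0.52397435 = -0.353.
Therefore phi_{33} = -0.3530.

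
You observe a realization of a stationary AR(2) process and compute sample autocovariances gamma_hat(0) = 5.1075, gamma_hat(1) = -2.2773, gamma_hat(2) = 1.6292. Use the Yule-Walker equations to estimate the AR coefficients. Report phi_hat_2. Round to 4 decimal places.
\hat\phi_{2} = 0.1500

The Yule-Walker equations for an AR(p) process read, in matrix form,
  Gamma_p phi = r_p,   with   (Gamma_p)_{ij} = gamma(|i - j|),
                       (r_p)_i = gamma(i),   i,j = 1..p.
Substitute the sample gammas (Toeplitz matrix and right-hand side of size 2):
  Gamma_p = [[5.1075, -2.2773], [-2.2773, 5.1075]]
  r_p     = [-2.2773, 1.6292]
Written out:
  5.1075 phi_1 - 2.2773 phi_2 = -2.2773
  -2.2773 phi_1 + 5.1075 phi_2 = 1.6292
Solve by Cramer's rule:
  det = gamma(0)^2 - gamma(1)^2 = (5.1075)^2 - (-2.2773)^2 = 26.08655625 - 5.18609529 = 20.90046096
  phi_hat_1 = [gamma(1) gamma(0) - gamma(1) gamma(2)] / det = [(-2.2773)(5.1075) - (-2.2773)(1.6292)] / 20.90046096 = -7.92113259 / 20.90046096 = -0.379
  phi_hat_2 = [gamma(0) gamma(2) - gamma(1)^2] / det = [(5.1075)(1.6292) - (-2.2773)^2] / 20.90046096 = 3.13504371 / 20.90046096 = 0.15
So phi_hat = [-0.3790, 0.1500].
Therefore phi_hat_2 = 0.1500.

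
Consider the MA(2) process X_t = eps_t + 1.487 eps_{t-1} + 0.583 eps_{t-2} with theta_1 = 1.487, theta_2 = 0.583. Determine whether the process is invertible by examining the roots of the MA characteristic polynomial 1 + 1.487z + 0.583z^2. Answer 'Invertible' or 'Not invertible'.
\text{Invertible}

The MA(q) characteristic polynomial is P(z) = 1 + 1.487z + 0.583z^2.
Invertibility requires all roots to lie outside the unit circle, i.e. |z| > 1 for every root.
Set 1 + (1.487) z + (0.583) z^2 = 0, i.e. a z^2 + b z + c = 0 with a = 0.583, b = 1.487, c = 1.
Discriminant D = b^2 - 4ac = (1.487)^2 - 4*(0.583)*1 = 2.211169 - (2.332) = -0.120831.
D < 0, so the roots are the complex-conjugate pair z = (-b +/- i sqrt(-D)) / (2a) = -1.2753 +/- 0.2981i.
For a conjugate pair |z|^2 = z * conj(z) = (product of roots) = c/a = 1/(0.583) = 1.715266, so |z| = sqrt(1.715266) = 1.3097 for both roots.
Moduli of all roots: 1.3097, 1.3097.
All moduli strictly greater than 1? Yes.
Verdict: Invertible.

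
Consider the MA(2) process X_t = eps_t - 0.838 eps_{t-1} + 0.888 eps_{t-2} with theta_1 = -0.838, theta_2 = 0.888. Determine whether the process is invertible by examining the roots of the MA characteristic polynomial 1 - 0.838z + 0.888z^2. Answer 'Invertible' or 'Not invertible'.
\text{Invertible}

The MA(q) characteristic polynomial is P(z) = 1 - 0.838z + 0.888z^2.
Invertibility requires all roots to lie outside the unit circle, i.e. |z| > 1 for every root.
Set 1 + (-0.838) z + (0.888) z^2 = 0, i.e. a z^2 + b z + c = 0 with a = 0.888, b = -0.838, c = 1.
Discriminant D = b^2 - 4ac = (-0.838)^2 - 4*(0.888)*1 = 0.702244 - (3.552) = -2.849756.
D < 0, so the roots are the complex-conjugate pair z = (-b +/- i sqrt(-D)) / (2a) = 0.4718 +/- 0.9505i.
For a conjugate pair |z|^2 = z * conj(z) = (product of roots) = c/a = 1/(0.888) = 1.126126, so |z| = sqrt(1.126126) = 1.0612 for both roots.
Moduli of all roots: 1.0612, 1.0612.
All moduli strictly greater than 1? Yes.
Verdict: Invertible.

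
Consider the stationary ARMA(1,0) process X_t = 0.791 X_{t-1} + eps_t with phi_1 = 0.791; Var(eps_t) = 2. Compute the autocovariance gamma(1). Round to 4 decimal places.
\gamma(1) = 4.2263

Multiply the model equation by X_{t-k} and take expectations. With theta_0 = psi_0 = 1 and psi_j the MA(infinity) weights, this gives
  gamma(k) - sum_i phi_i gamma(k-i) = c_k,
  c_k = sigma^2 * sum_{j=k..q} theta_j psi_{j-k}   (c_k = 0 for k > q),
using gamma(-m) = gamma(m).
Pure AR (q = 0): c_0 = sigma^2 = 2, c_k = 0 for k >= 1.
Equations for k = 0 and k = 1 (AR order 1):
  gamma(0) = phi_1 gamma(1) + c_0
  gamma(1) = phi_1 gamma(0) + c_1
Substituting the second into the first: gamma(0) (1 - phi_1^2) = c_0 + phi_1 c_1, so
  gamma(0) = c_0 / (1 - phi_1^2) = 2 / (1 - (0.791)^2) = 2 / 0.374319 = 5.343036.
  gamma(1) = phi_1 gamma(0) = (0.791)(5.343036) = 4.226342.
Therefore gamma(1) = 4.2263 (to 4 decimal places).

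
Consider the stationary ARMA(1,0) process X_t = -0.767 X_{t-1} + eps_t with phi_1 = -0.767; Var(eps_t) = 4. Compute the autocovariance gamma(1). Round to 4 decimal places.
\gamma(1) = -7.4518

Multiply the model equation by X_{t-k} and take expectations. With theta_0 = psi_0 = 1 and psi_j the MA(infinity) weights, this gives
  gamma(k) - sum_i phi_i gamma(k-i) = c_k,
  c_k = sigma^2 * sum_{j=k..q} theta_j psi_{j-k}   (c_k = 0 for k > q),
using gamma(-m) = gamma(m).
Pure AR (q = 0): c_0 = sigma^2 = 4, c_k = 0 for k >= 1.
Equations for k = 0 and k = 1 (AR order 1):
  gamma(0) = phi_1 gamma(1) + c_0
  gamma(1) = phi_1 gamma(0) + c_1
Substituting the second into the first: gamma(0) (1 - phi_1^2) = c_0 + phi_1 c_1, so
  gamma(0) = c_0 / (1 - phi_1^2) = 4 / (1 - (-0.767)^2) = 4 / 0.411711 = 9.715553.
  gamma(1) = phi_1 gamma(0) = (-0.767)(9.715553) = -7.451829.
Therefore gamma(1) = -7.4518 (to 4 decimal places).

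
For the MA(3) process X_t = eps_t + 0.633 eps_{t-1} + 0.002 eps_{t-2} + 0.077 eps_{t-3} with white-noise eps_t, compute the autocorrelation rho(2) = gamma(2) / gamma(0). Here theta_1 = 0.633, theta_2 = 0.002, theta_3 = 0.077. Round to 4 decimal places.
\rho(2) = 0.0361

For an MA(q) process with theta_0 = 1, the autocovariance is
  gamma(k) = sigma^2 * sum_{i=0..q-k} theta_i * theta_{i+k},
and rho(k) = gamma(k) / gamma(0). Sigma^2 cancels.
  numerator   = (1)*(0.002) + (0.633)*(0.077) = 0.050741.
  denominator = (1)^2 + (0.633)^2 + (0.002)^2 + (0.077)^2 = 1.406622.
  rho(2) = 0.050741 / 1.406622 = 0.0361.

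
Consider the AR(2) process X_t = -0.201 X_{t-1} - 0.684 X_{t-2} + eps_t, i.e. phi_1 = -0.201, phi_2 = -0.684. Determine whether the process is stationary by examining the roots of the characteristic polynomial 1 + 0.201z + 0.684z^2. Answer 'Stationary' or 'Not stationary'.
\text{Stationary}

The AR(p) characteristic polynomial is P(z) = 1 + 0.201z + 0.684z^2.
Stationarity requires all roots to lie outside the unit circle, i.e. |z| > 1 for every root.
Set 1 + (0.201) z + (0.684) z^2 = 0, i.e. a z^2 + b z + c = 0 with a = 0.684, b = 0.201, c = 1.
Discriminant D = b^2 - 4ac = (0.201)^2 - 4*(0.684)*1 = 0.040401 - (2.736) = -2.695599.
D < 0, so the roots are the complex-conjugate pair z = (-b +/- i sqrt(-D)) / (2a) = -0.1469 +/- 1.2002i.
For a conjugate pair |z|^2 = z * conj(z) = (product of roots) = c/a = 1/(0.684) = 1.461988, so |z| = sqrt(1.461988) = 1.2091 for both roots.
Moduli of all roots: 1.2091, 1.2091.
All moduli strictly greater than 1? Yes.
Verdict: Stationary.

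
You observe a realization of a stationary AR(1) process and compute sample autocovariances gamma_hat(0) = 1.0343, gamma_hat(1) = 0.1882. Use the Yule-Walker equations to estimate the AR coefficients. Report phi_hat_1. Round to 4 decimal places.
\hat\phi_{1} = 0.1820

The Yule-Walker equations for an AR(p) process read, in matrix form,
  Gamma_p phi = r_p,   with   (Gamma_p)_{ij} = gamma(|i - j|),
                       (r_p)_i = gamma(i),   i,j = 1..p.
Substitute the sample gammas (Toeplitz matrix and right-hand side of size 1):
  Gamma_p = [[1.0343]]
  r_p     = [0.1882]
With p = 1 this is the single equation gamma(0) phi_1 = gamma(1):
  phi_hat_1 = gamma(1) / gamma(0) = 0.1882 / 1.0343 = 0.1820.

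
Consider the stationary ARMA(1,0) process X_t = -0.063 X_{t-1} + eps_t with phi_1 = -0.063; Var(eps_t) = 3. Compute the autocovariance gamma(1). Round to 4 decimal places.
\gamma(1) = -0.1898

Multiply the model equation by X_{t-k} and take expectations. With theta_0 = psi_0 = 1 and psi_j the MA(infinity) weights, this gives
  gamma(k) - sum_i phi_i gamma(k-i) = c_k,
  c_k = sigma^2 * sum_{j=k..q} theta_j psi_{j-k}   (c_k = 0 for k > q),
using gamma(-m) = gamma(m).
Pure AR (q = 0): c_0 = sigma^2 = 3, c_k = 0 for k >= 1.
Equations for k = 0 and k = 1 (AR order 1):
  gamma(0) = phi_1 gamma(1) + c_0
  gamma(1) = phi_1 gamma(0) + c_1
Substituting the second into the first: gamma(0) (1 - phi_1^2) = c_0 + phi_1 c_1, so
  gamma(0) = c_0 / (1 - phi_1^2) = 3 / (1 - (-0.063)^2) = 3 / 0.996031 = 3.011954.
  gamma(1) = phi_1 gamma(0) = (-0.063)(3.011954) = -0.189753.
Therefore gamma(1) = -0.1898 (to 4 decimal places).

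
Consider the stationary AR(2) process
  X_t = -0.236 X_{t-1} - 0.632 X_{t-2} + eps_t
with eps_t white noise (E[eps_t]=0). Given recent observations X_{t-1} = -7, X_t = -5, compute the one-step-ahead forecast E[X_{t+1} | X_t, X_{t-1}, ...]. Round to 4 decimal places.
E[X_{t+1} \mid \mathcal F_t] = 5.6040

For an AR(p) model X_t = c + sum_i phi_i X_{t-i} + eps_t, the
one-step-ahead conditional mean is
  E[X_{t+1} | X_t, ...] = c + sum_i phi_i X_{t+1-i}.
Substitute known values:
  E[X_{t+1} | ...] = (-0.236) * (-5) + (-0.632) * (-7)
                   = 5.6040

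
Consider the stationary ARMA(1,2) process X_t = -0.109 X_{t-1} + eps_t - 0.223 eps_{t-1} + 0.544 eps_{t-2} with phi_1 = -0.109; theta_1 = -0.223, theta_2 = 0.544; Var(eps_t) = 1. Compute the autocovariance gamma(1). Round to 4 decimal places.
\gamma(1) = -0.5618

Multiply the model equation by X_{t-k} and take expectations. With theta_0 = psi_0 = 1 and psi_j the MA(infinity) weights, this gives
  gamma(k) - sum_i phi_i gamma(k-i) = c_k,
  c_k = sigma^2 * sum_{j=k..q} theta_j psi_{j-k}   (c_k = 0 for k > q),
using gamma(-m) = gamma(m).
psi-weights needed (psi_j = theta_j + sum_i phi_i psi_{j-i}):
  psi_1 = theta_1 + phi_1 = -0.223 + (-0.109) = -0.332
  psi_2 = theta_2 + phi_1 psi_1 = 0.544 + (-0.109)(-0.332) = 0.580188
Right-hand sides:
  c_0 = sigma^2 (1 + theta_1 psi_1 + theta_2 psi_2) = 1 * (1 + (-0.223)(-0.332) + (0.544)(0.580188)) = 1 * 1.389658 = 1.389658
  c_1 = sigma^2 (theta_1 + theta_2 psi_1) = 1 * (-0.223 + (0.544)(-0.332)) = -0.403608
  c_2 = sigma^2 theta_2 = 1 * (0.544) = 0.544
Equations for k = 0 and k = 1 (AR order 1):
  gamma(0) = phi_1 gamma(1) + c_0
  gamma(1) = phi_1 gamma(0) + c_1
Substituting the second into the first: gamma(0) (1 - phi_1^2) = c_0 + phi_1 c_1, so
  gamma(0) = (c_0 + phi_1 c_1) / (1 - phi_1^2) = (1.389658 + (-0.109)(-0.403608)) / (1 - (-0.109)^2) = 1.433652 / 0.988119 = 1.45089.
  gamma(1) = phi_1 gamma(0) + c_1 = (-0.109)(1.45089) + (-0.403608) = -0.561755.
Therefore gamma(1) = -0.5618 (to 4 decimal places).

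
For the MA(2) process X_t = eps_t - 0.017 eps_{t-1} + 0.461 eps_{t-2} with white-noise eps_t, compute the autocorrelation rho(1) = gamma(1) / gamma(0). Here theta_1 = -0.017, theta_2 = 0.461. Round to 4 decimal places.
\rho(1) = -0.0205

For an MA(q) process with theta_0 = 1, the autocovariance is
  gamma(k) = sigma^2 * sum_{i=0..q-k} theta_i * theta_{i+k},
and rho(k) = gamma(k) / gamma(0). Sigma^2 cancels.
  numerator   = (1)*(-0.017) + (-0.017)*(0.461) = -0.024837.
  denominator = (1)^2 + (-0.017)^2 + (0.461)^2 = 1.21281.
  rho(1) = -0.024837 / 1.21281 = -0.0205.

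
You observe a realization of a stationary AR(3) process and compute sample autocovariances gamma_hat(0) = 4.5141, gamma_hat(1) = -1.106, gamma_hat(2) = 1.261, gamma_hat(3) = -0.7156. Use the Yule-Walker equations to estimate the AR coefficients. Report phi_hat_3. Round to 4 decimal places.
\hat\phi_{3} = -0.0550

The Yule-Walker equations for an AR(p) process read, in matrix form,
  Gamma_p phi = r_p,   with   (Gamma_p)_{ij} = gamma(|i - j|),
                       (r_p)_i = gamma(i),   i,j = 1..p.
Substitute the sample gammas (Toeplitz matrix and right-hand side of size 3):
  Gamma_p = [[4.5141, -1.106, 1.261], [-1.106, 4.5141, -1.106], [1.261, -1.106, 4.5141]]
  r_p     = [-1.106, 1.261, -0.7156]
Written out (R1..R3):
  (R1) 4.5141 phi_1 - 1.106 phi_2 + 1.261 phi_3 = -1.106
  (R2) -1.106 phi_1 + 4.5141 phi_2 - 1.106 phi_3 = 1.261
  (R3) 1.261 phi_1 - 1.106 phi_2 + 4.5141 phi_3 = -0.7156
Gaussian elimination:
  R2 <- R2 - (-1.106/4.5141) R1 = R2 - (-0.24501) R1:  4.243119 phi_2 - 0.797042 phi_3 = 0.990019
  R3 <- R3 - (1.261/4.5141) R1 = R3 - (0.279347) R1:  -0.797042 phi_2 + 4.161844 phi_3 = -0.406642
  R3 <- R3 - (-0.797042/4.243119) R2 = R3 - (-0.187843) R2:  4.012124 phi_3 = -0.220674
Back-substitution:
  phi_hat_3 = -0.220674 / 4.012124 = -0.055002
  phi_hat_2 = (0.990019 - (-0.797042)(-0.055002)) / 4.243119 = 0.222992
  phi_hat_1 = (-1.106 - (-1.106)(0.222992) - (1.261)(-0.055002)) / 4.5141 = -0.17501
So phi_hat = [-0.1750, 0.2230, -0.0550].
Therefore phi_hat_3 = -0.0550.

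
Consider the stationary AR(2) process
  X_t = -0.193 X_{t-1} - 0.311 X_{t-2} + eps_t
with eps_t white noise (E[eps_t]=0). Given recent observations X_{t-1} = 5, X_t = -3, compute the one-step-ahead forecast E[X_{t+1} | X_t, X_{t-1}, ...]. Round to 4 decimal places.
E[X_{t+1} \mid \mathcal F_t] = -0.9760

For an AR(p) model X_t = c + sum_i phi_i X_{t-i} + eps_t, the
one-step-ahead conditional mean is
  E[X_{t+1} | X_t, ...] = c + sum_i phi_i X_{t+1-i}.
Substitute known values:
  E[X_{t+1} | ...] = (-0.193) * (-3) + (-0.311) * (5)
                   = -0.9760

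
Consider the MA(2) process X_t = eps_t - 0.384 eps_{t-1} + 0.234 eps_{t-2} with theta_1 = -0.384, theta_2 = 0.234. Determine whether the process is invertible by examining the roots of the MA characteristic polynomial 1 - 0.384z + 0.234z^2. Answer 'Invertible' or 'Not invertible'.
\text{Invertible}

The MA(q) characteristic polynomial is P(z) = 1 - 0.384z + 0.234z^2.
Invertibility requires all roots to lie outside the unit circle, i.e. |z| > 1 for every root.
Set 1 + (-0.384) z + (0.234) z^2 = 0, i.e. a z^2 + b z + c = 0 with a = 0.234, b = -0.384, c = 1.
Discriminant D = b^2 - 4ac = (-0.384)^2 - 4*(0.234)*1 = 0.147456 - (0.936) = -0.788544.
D < 0, so the roots are the complex-conjugate pair z = (-b +/- i sqrt(-D)) / (2a) = 0.8205 +/- 1.8974i.
For a conjugate pair |z|^2 = z * conj(z) = (product of roots) = c/a = 1/(0.234) = 4.273504, so |z| = sqrt(4.273504) = 2.0672 for both roots.
Moduli of all roots: 2.0672, 2.0672.
All moduli strictly greater than 1? Yes.
Verdict: Invertible.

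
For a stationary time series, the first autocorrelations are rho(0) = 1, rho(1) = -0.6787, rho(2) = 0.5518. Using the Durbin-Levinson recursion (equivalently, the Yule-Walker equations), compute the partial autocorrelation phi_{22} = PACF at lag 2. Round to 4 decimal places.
\phi_{22} = 0.1690

The PACF at lag k is phi_{kk}, the last component of the solution
to the Yule-Walker system G_k phi = r_k where
  (G_k)_{ij} = rho(|i - j|), (r_k)_i = rho(i), i,j = 1..k.
Equivalently, Durbin-Levinson gives phi_{kk} iteratively:
  phi_{11} = rho(1)
  phi_{kk} = [rho(k) - sum_{j=1..k-1} phi_{k-1,j} rho(k-j)]
            / [1 - sum_{j=1..k-1} phi_{k-1,j} rho(j)],
  phi_{k,j} = phi_{k-1,j} - phi_{kk} phi_{k-1,k-j},  j = 1..k-1.
Step k = 1:
  phi_11 = rho(1) = -0.6787.
Step k = 2:
  phi_22 = [rho(2) - phi_11 rho(1)] / [1 - phi_11 rho(1)] = [0.5518 - (-0.6787)(-0.6787)] / [1 - (-0.6787)(-0.6787)]
         = 0.09116631 / 0.53936631 = 0.169.
Therefore phi_{22} = 0.1690.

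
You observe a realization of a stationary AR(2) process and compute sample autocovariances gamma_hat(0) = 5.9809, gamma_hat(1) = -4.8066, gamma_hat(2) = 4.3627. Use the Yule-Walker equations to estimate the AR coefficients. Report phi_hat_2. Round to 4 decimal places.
\hat\phi_{2} = 0.2360

The Yule-Walker equations for an AR(p) process read, in matrix form,
  Gamma_p phi = r_p,   with   (Gamma_p)_{ij} = gamma(|i - j|),
                       (r_p)_i = gamma(i),   i,j = 1..p.
Substitute the sample gammas (Toeplitz matrix and right-hand side of size 2):
  Gamma_p = [[5.9809, -4.8066], [-4.8066, 5.9809]]
  r_p     = [-4.8066, 4.3627]
Written out:
  5.9809 phi_1 - 4.8066 phi_2 = -4.8066
  -4.8066 phi_1 + 5.9809 phi_2 = 4.3627
Solve by Cramer's rule:
  det = gamma(0)^2 - gamma(1)^2 = (5.9809)^2 - (-4.8066)^2 = 35.77116481 - 23.10340356 = 12.66776125
  phi_hat_1 = [gamma(1) gamma(0) - gamma(1) gamma(2)] / det = [(-4.8066)(5.9809) - (-4.8066)(4.3627)] / 12.66776125 = -7.77804012 / 12.66776125 = -0.614
  phi_hat_2 = [gamma(0) gamma(2) - gamma(1)^2] / det = [(5.9809)(4.3627) - (-4.8066)^2] / 12.66776125 = 2.98946887 / 12.66776125 = 0.236
So phi_hat = [-0.6140, 0.2360].
Therefore phi_hat_2 = 0.2360.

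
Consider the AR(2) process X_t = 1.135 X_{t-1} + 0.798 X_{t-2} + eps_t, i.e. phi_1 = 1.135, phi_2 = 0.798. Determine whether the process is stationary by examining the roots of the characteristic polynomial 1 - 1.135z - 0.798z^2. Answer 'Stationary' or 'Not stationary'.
\text{Not stationary}

The AR(p) characteristic polynomial is P(z) = 1 - 1.135z - 0.798z^2.
Stationarity requires all roots to lie outside the unit circle, i.e. |z| > 1 for every root.
Set 1 + (-1.135) z + (-0.798) z^2 = 0, i.e. a z^2 + b z + c = 0 with a = -0.798, b = -1.135, c = 1.
Discriminant D = b^2 - 4ac = (-1.135)^2 - 4*(-0.798)*1 = 1.288225 - (-3.192) = 4.480225.
D >= 0, so the roots are real: z = (-b +/- sqrt(D)) / (2a) = (1.135 +/- 2.116654) / (-1.596).
  z_1 = (1.135 + 2.116654) / (-1.596) = -2.0374,   |z_1| = 2.0374.
  z_2 = (1.135 - 2.116654) / (-1.596) = 0.6151,   |z_2| = 0.6151.
Moduli of all roots: 2.0374, 0.6151.
All moduli strictly greater than 1? No.
Verdict: Not stationary.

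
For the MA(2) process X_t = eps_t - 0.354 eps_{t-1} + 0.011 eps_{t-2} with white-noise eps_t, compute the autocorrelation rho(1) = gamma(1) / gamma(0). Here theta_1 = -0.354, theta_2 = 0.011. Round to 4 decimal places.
\rho(1) = -0.3180

For an MA(q) process with theta_0 = 1, the autocovariance is
  gamma(k) = sigma^2 * sum_{i=0..q-k} theta_i * theta_{i+k},
and rho(k) = gamma(k) / gamma(0). Sigma^2 cancels.
  numerator   = (1)*(-0.354) + (-0.354)*(0.011) = -0.357894.
  denominator = (1)^2 + (-0.354)^2 + (0.011)^2 = 1.125437.
  rho(1) = -0.357894 / 1.125437 = -0.3180.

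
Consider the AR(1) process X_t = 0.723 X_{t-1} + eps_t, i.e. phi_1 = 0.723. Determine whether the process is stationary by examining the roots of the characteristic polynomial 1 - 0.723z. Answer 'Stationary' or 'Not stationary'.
\text{Stationary}

The AR(p) characteristic polynomial is P(z) = 1 - 0.723z.
Stationarity requires all roots to lie outside the unit circle, i.e. |z| > 1 for every root.
This is linear in z: 1 + (-0.723) z = 0  =>  z = -1/(-0.723) = 1.383126,  |z| = 1.383126.
Moduli of all roots: 1.3831.
All moduli strictly greater than 1? Yes.
Verdict: Stationary.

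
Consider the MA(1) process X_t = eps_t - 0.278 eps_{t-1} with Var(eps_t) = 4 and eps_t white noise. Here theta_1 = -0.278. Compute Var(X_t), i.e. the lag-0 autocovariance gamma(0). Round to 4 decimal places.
\gamma(0) = 4.3091

For an MA(q) process X_t = eps_t + sum_i theta_i eps_{t-i} with
Var(eps_t) = sigma^2, the variance is
  gamma(0) = sigma^2 * (1 + sum_i theta_i^2).
  sum_i theta_i^2 = (-0.278)^2 = 0.077284.
  gamma(0) = 4 * (1 + 0.077284) = 4 * 1.077284 = 4.309136, which rounds to 4.3091.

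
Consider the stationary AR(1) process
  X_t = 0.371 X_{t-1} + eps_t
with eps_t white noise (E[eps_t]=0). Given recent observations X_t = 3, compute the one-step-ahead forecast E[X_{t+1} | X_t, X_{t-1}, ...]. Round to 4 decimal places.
E[X_{t+1} \mid \mathcal F_t] = 1.1130

For an AR(p) model X_t = c + sum_i phi_i X_{t-i} + eps_t, the
one-step-ahead conditional mean is
  E[X_{t+1} | X_t, ...] = c + sum_i phi_i X_{t+1-i}.
Substitute known values:
  E[X_{t+1} | ...] = (0.371) * (3)
                   = 1.1130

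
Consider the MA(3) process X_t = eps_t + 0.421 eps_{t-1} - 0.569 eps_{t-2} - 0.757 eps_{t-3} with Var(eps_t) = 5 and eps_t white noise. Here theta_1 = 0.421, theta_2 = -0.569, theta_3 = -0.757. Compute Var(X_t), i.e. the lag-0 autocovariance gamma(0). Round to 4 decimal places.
\gamma(0) = 10.3703

For an MA(q) process X_t = eps_t + sum_i theta_i eps_{t-i} with
Var(eps_t) = sigma^2, the variance is
  gamma(0) = sigma^2 * (1 + sum_i theta_i^2).
  sum_i theta_i^2 = (0.421)^2 + (-0.569)^2 + (-0.757)^2 = 0.177241 + 0.323761 + 0.573049 = 1.074051.
  gamma(0) = 5 * (1 + 1.074051) = 5 * 2.074051 = 10.370255, which rounds to 10.3703.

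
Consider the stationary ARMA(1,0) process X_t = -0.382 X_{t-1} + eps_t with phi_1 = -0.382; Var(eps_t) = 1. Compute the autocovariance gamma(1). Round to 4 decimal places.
\gamma(1) = -0.4473

Multiply the model equation by X_{t-k} and take expectations. With theta_0 = psi_0 = 1 and psi_j the MA(infinity) weights, this gives
  gamma(k) - sum_i phi_i gamma(k-i) = c_k,
  c_k = sigma^2 * sum_{j=k..q} theta_j psi_{j-k}   (c_k = 0 for k > q),
using gamma(-m) = gamma(m).
Pure AR (q = 0): c_0 = sigma^2 = 1, c_k = 0 for k >= 1.
Equations for k = 0 and k = 1 (AR order 1):
  gamma(0) = phi_1 gamma(1) + c_0
  gamma(1) = phi_1 gamma(0) + c_1
Substituting the second into the first: gamma(0) (1 - phi_1^2) = c_0 + phi_1 c_1, so
  gamma(0) = c_0 / (1 - phi_1^2) = 1 / (1 - (-0.382)^2) = 1 / 0.854076 = 1.170856.
  gamma(1) = phi_1 gamma(0) = (-0.382)(1.170856) = -0.447267.
Therefore gamma(1) = -0.4473 (to 4 decimal places).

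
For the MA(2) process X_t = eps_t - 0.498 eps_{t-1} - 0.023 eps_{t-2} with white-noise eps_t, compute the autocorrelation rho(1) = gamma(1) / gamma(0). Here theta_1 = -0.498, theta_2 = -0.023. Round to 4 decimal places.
\rho(1) = -0.3897

For an MA(q) process with theta_0 = 1, the autocovariance is
  gamma(k) = sigma^2 * sum_{i=0..q-k} theta_i * theta_{i+k},
and rho(k) = gamma(k) / gamma(0). Sigma^2 cancels.
  numerator   = (1)*(-0.498) + (-0.498)*(-0.023) = -0.486546.
  denominator = (1)^2 + (-0.498)^2 + (-0.023)^2 = 1.248533.
  rho(1) = -0.486546 / 1.248533 = -0.3897.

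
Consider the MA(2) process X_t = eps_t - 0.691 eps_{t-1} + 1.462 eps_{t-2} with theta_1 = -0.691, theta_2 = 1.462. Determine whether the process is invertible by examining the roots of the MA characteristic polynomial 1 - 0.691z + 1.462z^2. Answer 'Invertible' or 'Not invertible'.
\text{Not invertible}

The MA(q) characteristic polynomial is P(z) = 1 - 0.691z + 1.462z^2.
Invertibility requires all roots to lie outside the unit circle, i.e. |z| > 1 for every root.
Set 1 + (-0.691) z + (1.462) z^2 = 0, i.e. a z^2 + b z + c = 0 with a = 1.462, b = -0.691, c = 1.
Discriminant D = b^2 - 4ac = (-0.691)^2 - 4*(1.462)*1 = 0.477481 - (5.848) = -5.370519.
D < 0, so the roots are the complex-conjugate pair z = (-b +/- i sqrt(-D)) / (2a) = 0.2363 +/- 0.7926i.
For a conjugate pair |z|^2 = z * conj(z) = (product of roots) = c/a = 1/(1.462) = 0.683995, so |z| = sqrt(0.683995) = 0.827 for both roots.
Moduli of all roots: 0.8270, 0.8270.
All moduli strictly greater than 1? No.
Verdict: Not invertible.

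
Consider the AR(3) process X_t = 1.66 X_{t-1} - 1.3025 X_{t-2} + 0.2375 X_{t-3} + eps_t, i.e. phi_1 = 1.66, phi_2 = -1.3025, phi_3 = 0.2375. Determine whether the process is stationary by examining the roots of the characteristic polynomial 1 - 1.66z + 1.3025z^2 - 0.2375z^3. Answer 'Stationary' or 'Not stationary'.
\text{Stationary}

The AR(p) characteristic polynomial is P(z) = 1 - 1.66z + 1.3025z^2 - 0.2375z^3.
Stationarity requires all roots to lie outside the unit circle, i.e. |z| > 1 for every root.
Degree 3: look for a simple real root z0 first, then factor out (1 - z/z0) and solve the remaining quadratic.
Testing z0 = 4: P(4) = 1 + (-1.66)(4) + (1.3025)(4)^2 + (-0.2375)(4)^3
  = 1 + (-6.64) + (20.84) + (-15.2) = 0.  So z_0 = 4 is a root, |z_0| = 4.
Divide out the factor (1 - 0.25 z) = (1 - z/z0) (since 1/z0 = 0.25):
  P(z) = (1 - 0.25 z)(1 + (-1.41) z + (0.95) z^2)
  [check: z-coef -1.41 - (0.25) = -1.66; z^2-coef 0.95 - (0.25)(-1.41) = 1.3025; z^3-coef -(0.25)(0.95) = -0.2375.]
Remaining roots from the quadratic factor 1 + (-1.41) z + (0.95) z^2:
  Set 1 + (-1.41) z + (0.95) z^2 = 0, i.e. a z^2 + b z + c = 0 with a = 0.95, b = -1.41, c = 1.
  Discriminant D = b^2 - 4ac = (-1.41)^2 - 4*(0.95)*1 = 1.9881 - (3.8) = -1.8119.
  D < 0, so the roots are the complex-conjugate pair z = (-b +/- i sqrt(-D)) / (2a) = 0.7421 +/- 0.7085i.
  For a conjugate pair |z|^2 = z * conj(z) = (product of roots) = c/a = 1/(0.95) = 1.052632, so |z| = sqrt(1.052632) = 1.026 for both roots.
Moduli of all roots: 4.0000, 1.0260, 1.0260.
All moduli strictly greater than 1? Yes.
Verdict: Stationary.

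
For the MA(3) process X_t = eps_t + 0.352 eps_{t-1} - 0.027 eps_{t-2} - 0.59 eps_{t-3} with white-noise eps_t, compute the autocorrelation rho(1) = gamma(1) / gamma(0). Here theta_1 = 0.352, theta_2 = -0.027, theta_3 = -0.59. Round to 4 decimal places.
\rho(1) = 0.2434

For an MA(q) process with theta_0 = 1, the autocovariance is
  gamma(k) = sigma^2 * sum_{i=0..q-k} theta_i * theta_{i+k},
and rho(k) = gamma(k) / gamma(0). Sigma^2 cancels.
  numerator   = (1)*(0.352) + (0.352)*(-0.027) + (-0.027)*(-0.59) = 0.358426.
  denominator = (1)^2 + (0.352)^2 + (-0.027)^2 + (-0.59)^2 = 1.472733.
  rho(1) = 0.358426 / 1.472733 = 0.2434.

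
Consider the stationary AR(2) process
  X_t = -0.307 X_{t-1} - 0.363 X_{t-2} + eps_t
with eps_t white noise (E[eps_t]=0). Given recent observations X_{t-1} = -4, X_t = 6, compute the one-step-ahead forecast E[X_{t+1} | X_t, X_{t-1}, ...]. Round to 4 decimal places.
E[X_{t+1} \mid \mathcal F_t] = -0.3900

For an AR(p) model X_t = c + sum_i phi_i X_{t-i} + eps_t, the
one-step-ahead conditional mean is
  E[X_{t+1} | X_t, ...] = c + sum_i phi_i X_{t+1-i}.
Substitute known values:
  E[X_{t+1} | ...] = (-0.307) * (6) + (-0.363) * (-4)
                   = -0.3900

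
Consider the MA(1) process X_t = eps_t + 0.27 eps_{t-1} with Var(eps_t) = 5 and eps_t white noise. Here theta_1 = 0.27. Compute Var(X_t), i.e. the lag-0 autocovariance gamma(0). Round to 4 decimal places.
\gamma(0) = 5.3645

For an MA(q) process X_t = eps_t + sum_i theta_i eps_{t-i} with
Var(eps_t) = sigma^2, the variance is
  gamma(0) = sigma^2 * (1 + sum_i theta_i^2).
  sum_i theta_i^2 = (0.27)^2 = 0.0729.
  gamma(0) = 5 * (1 + 0.0729) = 5 * 1.0729 = 5.3645.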